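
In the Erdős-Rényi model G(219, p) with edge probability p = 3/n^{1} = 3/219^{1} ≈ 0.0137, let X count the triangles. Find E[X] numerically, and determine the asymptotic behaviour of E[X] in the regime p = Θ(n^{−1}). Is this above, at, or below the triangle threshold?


Number of potential triangles: C(219, 3) = 1726669.
Each occurs with probability p³ ≈ (0.0137)³ ≈ 2.570582e-06.
By linearity: E[X] = C(219, 3)·p³ ≈ 1726669 · 2.570582e-06 ≈ 4.4385.
Here α = 1, so p = 3/n is exactly at the triangle threshold p ~ 1/n. Asymptotically E[X] → c³/6 = 3³/6 = 9/2 ≈ 4.5000, a bounded constant. In this regime the triangle count is asymptotically Poisson(c³/6).

E[X] ≈ 4.4385; in regime p = Θ(1/n^{1}) E[X] stays bounded (at the triangle threshold p ~ 1/n).


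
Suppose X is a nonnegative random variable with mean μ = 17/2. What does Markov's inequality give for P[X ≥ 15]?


μ = E[X] = 17/2, a = 15.
Markov: P[X ≥ 15] ≤ μ/a = (17/2)/15 = 17/30.
Numerically: ≈ 0.5667.
(Since a = 15 > μ = 8.5000, the bound 17/30 is < 1 and informative.)

P[X ≥ 15] ≤ 17/30 ≈ 0.5667.


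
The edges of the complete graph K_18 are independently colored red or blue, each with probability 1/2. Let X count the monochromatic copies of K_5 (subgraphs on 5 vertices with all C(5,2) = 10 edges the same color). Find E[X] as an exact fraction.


Let X = Σ_S X_S over the C(18, 5) = 8568 subsets S of size 5, where X_S = 1 if the K_5 on S is monochromatic.
For a fixed S, the K_5 on S has C(5, 2) = 10 edges. P[all 10 edges red] = (1/2)^10, and likewise for blue, so P[monochromatic] = 2·(1/2)^10 = 2^{1 − 10} = 1/512.
By linearity: E[X] = C(18, 5) · 2^{1 − 10} = 8568 · 1/512 = 1071/64.
Numerically: E[X] ≈ 16.734375.

E[X] = C(18,5)·2^(1−C(5,2)) = 1071/64 ≈ 16.734375.


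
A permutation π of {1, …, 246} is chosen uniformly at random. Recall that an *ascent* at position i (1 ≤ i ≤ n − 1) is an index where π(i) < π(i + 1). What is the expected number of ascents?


Write X = Σ X_I over i = 1, …, 245, with X_I the indicator of one ascent.
There are 245 indicators.
For each fixed i, the pair (π(i), π(i+1)) is a uniformly random ordered pair of distinct values from {1, …, 246}; by symmetry P[π(i) < π(i+1)] = 1/2.
By linearity: E[X] = 245 · (1/2) = (246 − 1) · (1/2) = 245/2 ≈ 122.5000.

E[X] = 245/2 = 122.5000.


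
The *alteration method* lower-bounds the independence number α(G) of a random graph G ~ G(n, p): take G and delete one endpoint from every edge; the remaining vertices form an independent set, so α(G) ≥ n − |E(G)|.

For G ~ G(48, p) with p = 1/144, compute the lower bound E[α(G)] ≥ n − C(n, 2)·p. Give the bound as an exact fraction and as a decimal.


E[|E(G)|] = C(48, 2)·p = 1128 · (1/144) = 47/6.
E[α(G)] ≥ n − E[|E(G)|] = 48 − 47/6 = 241/6.
Numerically: ≈ 40.1667.
(This is only a lower bound; the true E[α(G)] may be larger.)

E[α(G)] ≥ 241/6 ≈ 40.1667.


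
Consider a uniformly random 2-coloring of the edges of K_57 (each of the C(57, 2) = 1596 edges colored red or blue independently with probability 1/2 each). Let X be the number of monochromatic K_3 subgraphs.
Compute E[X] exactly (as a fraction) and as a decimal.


Let X = Σ_S X_S over the C(57, 3) = 29260 subsets S of size 3, where X_S = 1 if the K_3 on S is monochromatic.
For a fixed S, the K_3 on S has C(3, 2) = 3 edges. P[all 3 edges red] = (1/2)^3, and likewise for blue, so P[monochromatic] = 2·(1/2)^3 = 2^{1 − 3} = 1/4.
By linearity: E[X] = C(57, 3) · 2^{1 − 3} = 29260 · 1/4 = 7315.
Numerically: E[X] ≈ 7315.0000.

E[X] = C(57,3)·2^(1−C(3,2)) = 7315 ≈ 7315.0000.


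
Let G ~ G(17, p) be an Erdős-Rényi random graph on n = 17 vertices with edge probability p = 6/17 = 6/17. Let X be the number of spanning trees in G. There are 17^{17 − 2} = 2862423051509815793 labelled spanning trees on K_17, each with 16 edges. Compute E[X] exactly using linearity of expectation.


K_17 has 17^{17 − 2} = 2862423051509815793 labelled spanning trees.
For each such spanning tree H, let X_H = 1 if all 16 edges of H are present in G. Then P[X_H = 1] = p^{16} = (6/17)^{16} = 2821109907456/48661191875666868481.
By linearity of expectation: E[X] = Σ_H E[X_H] = 2862423051509815793 · p^{16} = 2862423051509815793 · 2821109907456/48661191875666868481 = 2821109907456/17.
Numerically: E[X] ≈ 1.659e+11.

E[X] = 2862423051509815793 · (6/17)^{16} = 2821109907456/17 ≈ 1.659e+11.


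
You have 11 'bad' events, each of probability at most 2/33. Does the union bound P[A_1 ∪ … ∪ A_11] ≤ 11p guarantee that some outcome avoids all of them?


Union bound: P[∪_{i=1}^{11} A_i] ≤ Σ_i P[A_i] ≤ 11·p = 11·(2/33) = 2/3.
Numerically: 2/3 ≈ 0.6666667.
Is 2/3 < 1? YES.
Since P[∪ A_i] ≤ 2/3 < 1, the complement has P[∩ A_i^c] ≥ 1 − 2/3 = 1/3 > 0, so some outcome avoids every A_i.

11·p = 2/3 ≈ 0.6666667; existence CERTIFIED by the union bound.


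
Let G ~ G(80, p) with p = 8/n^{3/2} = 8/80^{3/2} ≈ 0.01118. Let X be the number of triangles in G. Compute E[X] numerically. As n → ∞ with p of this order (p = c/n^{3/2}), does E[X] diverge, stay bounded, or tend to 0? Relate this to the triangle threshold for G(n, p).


Number of potential triangles: C(80, 3) = 82160.
Each occurs with probability p³ ≈ (0.01118)³ ≈ 1.3975425e-06.
By linearity: E[X] = C(80, 3)·p³ ≈ 82160 · 1.3975425e-06 ≈ 0.11482.
Since α = 3/2 > 1, p = c/n^{3/2} = o(1/n) is below the triangle threshold p ~ 1/n. Asymptotically E[X] ~ (c³/6)·n^{3(1−α)} = (8³/6)·n^{-1.5} → 0, so by Markov's inequality G has no triangles w.h.p.

E[X] ≈ 0.11482; in regime p = Θ(1/n^{3/2}) E[X] tends to 0 (below the triangle threshold p ~ 1/n).


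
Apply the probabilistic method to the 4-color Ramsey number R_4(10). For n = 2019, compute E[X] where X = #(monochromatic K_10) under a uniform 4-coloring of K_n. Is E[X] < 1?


E[X] = C(2019, 10) · 4^{1 − 45} = 303322949179835278009229628 · 4^{−44} = 303322949179835278009229628/309485009821345068724781056.
As a reduced fraction: E[X] = 75830737294958819502307407/77371252455336267181195264 ≈ 0.980089.
Is E[X] < 1? YES.
Since E[X] < 1, there exists a 4-coloring of K_{2019} with no monochromatic K_10; hence R_4(10) > 2019.

E[X] = 75830737294958819502307407/77371252455336267181195264 ≈ 0.980089; E[X] < 1, so R_4(10) > 2019.


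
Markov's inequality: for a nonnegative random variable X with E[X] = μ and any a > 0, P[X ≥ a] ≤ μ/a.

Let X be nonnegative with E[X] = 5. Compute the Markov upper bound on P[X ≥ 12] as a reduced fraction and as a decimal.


μ = E[X] = 5, a = 12.
Markov: P[X ≥ 12] ≤ μ/a = (5)/12 = 5/12.
Numerically: ≈ 0.416667.
(Since a = 12 > μ = 5.000000, the bound 5/12 is < 1 and informative.)

P[X ≥ 12] ≤ 5/12 ≈ 0.416667.


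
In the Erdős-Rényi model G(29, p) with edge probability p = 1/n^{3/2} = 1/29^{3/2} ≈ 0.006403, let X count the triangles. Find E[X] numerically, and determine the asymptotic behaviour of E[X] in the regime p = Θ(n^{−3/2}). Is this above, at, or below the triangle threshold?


Number of potential triangles: C(29, 3) = 3654.
Each occurs with probability p³ ≈ (0.006403)³ ≈ 2.625482e-07.
By linearity: E[X] = C(29, 3)·p³ ≈ 3654 · 2.625482e-07 ≈ 0.0010.
Since α = 3/2 > 1, p = c/n^{3/2} = o(1/n) is below the triangle threshold p ~ 1/n. Asymptotically E[X] ~ (c³/6)·n^{3(1−α)} = (1³/6)·n^{-1.5} → 0, so by Markov's inequality G has no triangles w.h.p.

E[X] ≈ 0.0010; in regime p = Θ(1/n^{3/2}) E[X] tends to 0 (below the triangle threshold p ~ 1/n).


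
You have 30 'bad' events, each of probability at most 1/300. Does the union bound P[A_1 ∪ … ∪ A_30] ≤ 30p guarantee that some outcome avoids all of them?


Union bound: P[∪_{i=1}^{30} A_i] ≤ Σ_i P[A_i] ≤ 30·p = 30·(1/300) = 1/10.
Numerically: 1/10 ≈ 0.1000000.
Is 1/10 < 1? YES.
Since P[∪ A_i] ≤ 1/10 < 1, the complement has P[∩ A_i^c] ≥ 1 − 1/10 = 9/10 > 0, so some outcome avoids every A_i.

30·p = 1/10 ≈ 0.1000000; existence CERTIFIED by the union bound.


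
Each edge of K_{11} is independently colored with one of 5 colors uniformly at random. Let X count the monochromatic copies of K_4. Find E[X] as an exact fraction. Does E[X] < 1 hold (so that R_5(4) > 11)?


E[X] = C(11, 4) · 5^{1 − 6} = 330 · 5^{−5} = 330/3125.
As a reduced fraction: E[X] = 66/625 ≈ 0.1056.
Is E[X] < 1? YES.
Since E[X] < 1, there exists a 5-coloring of K_{11} with no monochromatic K_4; hence R_5(4) > 11.

E[X] = 66/625 ≈ 0.1056; E[X] < 1, so R_5(4) > 11.


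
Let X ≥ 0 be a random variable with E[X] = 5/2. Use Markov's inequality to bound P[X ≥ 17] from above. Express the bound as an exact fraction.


μ = E[X] = 5/2, a = 17.
Markov: P[X ≥ 17] ≤ μ/a = (5/2)/17 = 5/34.
Numerically: ≈ 0.147.
(Since a = 17 > μ = 2.500, the bound 5/34 is < 1 and informative.)

P[X ≥ 17] ≤ 5/34 ≈ 0.147.


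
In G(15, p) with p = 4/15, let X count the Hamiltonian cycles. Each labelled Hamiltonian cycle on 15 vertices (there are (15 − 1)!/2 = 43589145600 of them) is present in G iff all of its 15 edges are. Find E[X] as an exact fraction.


K_15 has (15 − 1)!/2 = 43589145600 labelled Hamiltonian cycles.
For each such Hamiltonian cycle H, let X_H = 1 if all 15 edges of H are present in G. Then P[X_H = 1] = p^{15} = (4/15)^{15} = 1073741824/437893890380859375.
By linearity of expectation: E[X] = Σ_H E[X_H] = 43589145600 · p^{15} = 43589145600 · 1073741824/437893890380859375 = 7704277975826432/72081298828125.
Numerically: E[X] ≈ 106.88.

E[X] = 43589145600 · (4/15)^{15} = 7704277975826432/72081298828125 ≈ 106.88.


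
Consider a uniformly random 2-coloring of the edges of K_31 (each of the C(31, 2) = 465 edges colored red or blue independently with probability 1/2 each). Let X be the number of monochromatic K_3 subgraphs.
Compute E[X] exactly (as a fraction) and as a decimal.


Let X = Σ_S X_S over the C(31, 3) = 4495 subsets S of size 3, where X_S = 1 if the K_3 on S is monochromatic.
For a fixed S, the K_3 on S has C(3, 2) = 3 edges. P[all 3 edges red] = (1/2)^3, and likewise for blue, so P[monochromatic] = 2·(1/2)^3 = 2^{1 − 3} = 1/4.
Summing: E[X] = C(31, 3) · 2^{1 − 3} = 4495 · 1/4 = 4495/4.
Numerically: E[X] ≈ 1123.7500.

E[X] = C(31,3)·2^(1−C(3,2)) = 4495/4 ≈ 1123.7500.


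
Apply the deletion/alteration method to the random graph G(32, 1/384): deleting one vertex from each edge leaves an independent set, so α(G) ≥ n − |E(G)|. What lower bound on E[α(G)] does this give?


E[|E(G)|] = C(32, 2)·p = 496 · (1/384) = 31/24.
E[α(G)] ≥ n − E[|E(G)|] = 32 − 31/24 = 737/24.
Numerically: ≈ 30.70833.
(This is only a lower bound; the true E[α(G)] may be larger.)

E[α(G)] ≥ 737/24 ≈ 30.70833.


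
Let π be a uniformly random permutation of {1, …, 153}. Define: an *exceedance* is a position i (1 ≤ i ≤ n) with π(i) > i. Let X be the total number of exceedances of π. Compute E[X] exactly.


Write X = Σ_{i=1}^{153} X_i, where X_i = 1_{π(i) > i}.
For each fixed i, π(i) is uniform over {1, …, 153} (marginal of a uniform permutation), so P[π(i) > i] = (n − i)/n. Summing: Σ_{i=1}^{153} (n − i)/n = (0 + 1 + … + 152)/153 = 153(153 − 1)/(2·153) = (153 − 1)/2.
Hence E[X] = Σ_{i=1}^{153} (153 − i)/153 = 76 ≈ 76.000.

E[X] = 76 = 76.000.


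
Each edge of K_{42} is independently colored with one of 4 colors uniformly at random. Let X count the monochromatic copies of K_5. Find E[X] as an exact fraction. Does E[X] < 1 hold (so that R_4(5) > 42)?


E[X] = C(42, 5) · 4^{1 − 10} = 850668 · 4^{−9} = 850668/262144.
As a reduced fraction: E[X] = 212667/65536 ≈ 3.245041.
Is E[X] < 1? NO.
Since E[X] ≥ 1, the first-moment bound is inconclusive at n = 42; it does NOT by itself certify R_4(5) > 42.

E[X] = 212667/65536 ≈ 3.245041; E[X] ≥ 1; first-moment method inconclusive here.


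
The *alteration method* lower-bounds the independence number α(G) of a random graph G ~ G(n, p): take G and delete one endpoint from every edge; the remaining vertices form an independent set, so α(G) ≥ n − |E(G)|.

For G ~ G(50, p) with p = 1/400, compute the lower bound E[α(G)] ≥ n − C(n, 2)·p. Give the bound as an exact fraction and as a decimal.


E[|E(G)|] = C(50, 2)·p = 1225 · (1/400) = 49/16.
E[α(G)] ≥ n − E[|E(G)|] = 50 − 49/16 = 751/16.
Numerically: ≈ 46.938.
(This is only a lower bound; the true E[α(G)] may be larger.)

E[α(G)] ≥ 751/16 ≈ 46.938.


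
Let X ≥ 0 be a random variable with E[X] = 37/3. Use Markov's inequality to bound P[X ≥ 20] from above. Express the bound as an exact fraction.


μ = E[X] = 37/3, a = 20.
Markov: P[X ≥ 20] ≤ μ/a = (37/3)/20 = 37/60.
Numerically: ≈ 0.61667.
(Since a = 20 > μ = 12.33333, the bound 37/60 is < 1 and informative.)

P[X ≥ 20] ≤ 37/60 ≈ 0.61667.


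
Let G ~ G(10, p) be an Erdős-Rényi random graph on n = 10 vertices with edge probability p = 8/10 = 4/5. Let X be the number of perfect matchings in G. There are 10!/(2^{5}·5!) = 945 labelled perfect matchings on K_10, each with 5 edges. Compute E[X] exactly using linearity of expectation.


K_10 has 10!/(2^{5}·5!) = 945 labelled perfect matchings.
For each such perfect matching H, let X_H = 1 if all 5 edges of H are present in G. Then P[X_H = 1] = p^{5} = (4/5)^{5} = 1024/3125.
By linearity of expectation: E[X] = Σ_H E[X_H] = 945 · p^{5} = 945 · 1024/3125 = 193536/625.
Numerically: E[X] ≈ 310.

E[X] = 945 · (4/5)^{5} = 193536/625 ≈ 310.


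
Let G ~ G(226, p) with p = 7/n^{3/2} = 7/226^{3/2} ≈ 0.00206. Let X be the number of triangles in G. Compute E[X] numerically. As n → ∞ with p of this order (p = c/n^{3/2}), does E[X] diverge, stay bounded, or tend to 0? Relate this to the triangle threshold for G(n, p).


Number of potential triangles: C(226, 3) = 1898400.
Each occurs with probability p³ ≈ (0.00206)³ ≈ 8.74593e-09.
By linearity: E[X] = C(226, 3)·p³ ≈ 1898400 · 8.74593e-09 ≈ 0.017.
Since α = 3/2 > 1, p = c/n^{3/2} = o(1/n) is below the triangle threshold p ~ 1/n. Asymptotically E[X] ~ (c³/6)·n^{3(1−α)} = (7³/6)·n^{-1.5} → 0, so by Markov's inequality G has no triangles w.h.p.

E[X] ≈ 0.017; in regime p = Θ(1/n^{3/2}) E[X] tends to 0 (below the triangle threshold p ~ 1/n).


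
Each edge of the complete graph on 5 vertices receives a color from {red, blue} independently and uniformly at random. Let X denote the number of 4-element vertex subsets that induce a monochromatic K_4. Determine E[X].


Let X = Σ_S X_S over the C(5, 4) = 5 subsets S of size 4, where X_S = 1 if the K_4 on S is monochromatic.
For a fixed S, the K_4 on S has C(4, 2) = 6 edges. P[all 6 edges red] = (1/2)^6, and likewise for blue, so P[monochromatic] = 2·(1/2)^6 = 2^{1 − 6} = 1/32.
By linearity of expectation: E[X] = C(5, 4) · 2^{1 − 6} = 5 · 1/32 = 5/32.
Numerically: E[X] ≈ 0.1562.

E[X] = C(5,4)·2^(1−C(4,2)) = 5/32 ≈ 0.1562.


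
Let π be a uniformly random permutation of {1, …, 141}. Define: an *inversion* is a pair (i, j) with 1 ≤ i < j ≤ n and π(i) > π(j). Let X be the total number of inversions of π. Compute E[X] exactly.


Write X = Σ X_I over the C(141, 2) = 9870 pairs i < j, with X_I the indicator of one inversion.
There are 9870 indicators.
For each fixed pair i < j, the values π(i) and π(j) are two distinct elements of {1, …, 141} in uniformly random order; by symmetry P[π(i) > π(j)] = 1/2.
By linearity: E[X] = 9870 · (1/2) = C(141, 2) · (1/2) = 9870/2 = 4935 ≈ 4935.00000.

E[X] = 4935 = 4935.00000.


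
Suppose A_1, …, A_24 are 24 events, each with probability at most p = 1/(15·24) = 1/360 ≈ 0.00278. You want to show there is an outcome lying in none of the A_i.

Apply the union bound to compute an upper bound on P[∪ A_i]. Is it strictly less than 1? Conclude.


Union bound: P[∪_{i=1}^{24} A_i] ≤ Σ_i P[A_i] ≤ 24·p = 24·(1/360) = 1/15.
Numerically: 1/15 ≈ 0.06667.
Is 1/15 < 1? YES.
Since P[∪ A_i] ≤ 1/15 < 1, the complement has P[∩ A_i^c] ≥ 1 − 1/15 = 14/15 > 0, so some outcome avoids every A_i.

24·p = 1/15 ≈ 0.06667; existence CERTIFIED by the union bound.


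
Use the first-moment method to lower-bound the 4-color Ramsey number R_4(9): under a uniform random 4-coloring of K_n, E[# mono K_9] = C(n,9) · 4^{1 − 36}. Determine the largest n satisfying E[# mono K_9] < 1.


We need C(n, 9) · 4^{1 − 36} < 1, i.e. C(n, 9) < 4^{36 − 1} = 1180591620717411303424.
Check values of n near the boundary:
  n = 908: C(908, 9) = 1111058428637338083100; 1111058428637338083100 < 1180591620717411303424? YES
  n = 909: C(909, 9) = 1122169012923711463931; 1122169012923711463931 < 1180591620717411303424? YES
  n = 910: C(910, 9) = 1133378248346922788210; 1133378248346922788210 < 1180591620717411303424? YES
  n = 911: C(911, 9) = 1144686900492291197405; 1144686900492291197405 < 1180591620717411303424? YES
  n = 912: C(912, 9) = 1156095740032081475120; 1156095740032081475120 < 1180591620717411303424? YES
  n = 913: C(913, 9) = 1167605542753639808390; 1167605542753639808390 < 1180591620717411303424? YES
  n = 914: C(914, 9) = 1179217089587653905932; 1179217089587653905932 < 1180591620717411303424? YES
  n = 915: C(915, 9) = 1190931166636537885130; 1190931166636537885130 < 1180591620717411303424? NO
The largest n with C(n, 9) < 1180591620717411303424 is n = 914 (where E[X] = 294804272396913476483/295147905179352825856 ≈ 0.9988357). Hence R_4(9) > 914, i.e. R_4(9) ≥ 915.

Largest n = 914; hence R_4(9) > 914.


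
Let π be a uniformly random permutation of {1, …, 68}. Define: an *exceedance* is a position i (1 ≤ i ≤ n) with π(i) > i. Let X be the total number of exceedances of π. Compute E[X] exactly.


Write X = Σ_{i=1}^{68} X_i, where X_i = 1_{π(i) > i}.
For each fixed i, π(i) is uniform over {1, …, 68} (marginal of a uniform permutation), so P[π(i) > i] = (n − i)/n. Summing: Σ_{i=1}^{68} (n − i)/n = (0 + 1 + … + 67)/68 = 68(68 − 1)/(2·68) = (68 − 1)/2.
Hence E[X] = Σ_{i=1}^{68} (68 − i)/68 = 67/2 ≈ 33.500.

E[X] = 67/2 = 33.500.


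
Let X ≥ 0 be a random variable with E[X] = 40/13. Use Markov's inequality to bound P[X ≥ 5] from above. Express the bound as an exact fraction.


μ = E[X] = 40/13, a = 5.
Markov: P[X ≥ 5] ≤ μ/a = (40/13)/5 = 8/13.
Numerically: ≈ 0.6154.
(Since a = 5 > μ = 3.0769, the bound 8/13 is < 1 and informative.)

P[X ≥ 5] ≤ 8/13 ≈ 0.6154.


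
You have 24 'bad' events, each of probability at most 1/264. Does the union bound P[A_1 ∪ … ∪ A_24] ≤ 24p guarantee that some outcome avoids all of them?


Union bound: P[∪_{i=1}^{24} A_i] ≤ Σ_i P[A_i] ≤ 24·p = 24·(1/264) = 1/11.
Numerically: 1/11 ≈ 0.0909091.
Is 1/11 < 1? YES.
Since P[∪ A_i] ≤ 1/11 < 1, the complement has P[∩ A_i^c] ≥ 1 − 1/11 = 10/11 > 0, so some outcome avoids every A_i.

24·p = 1/11 ≈ 0.0909091; existence CERTIFIED by the union bound.


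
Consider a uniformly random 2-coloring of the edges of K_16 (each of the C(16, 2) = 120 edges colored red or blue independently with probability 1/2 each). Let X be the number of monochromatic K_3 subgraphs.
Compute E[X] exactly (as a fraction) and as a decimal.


Let X = Σ_S X_S over the C(16, 3) = 560 subsets S of size 3, where X_S = 1 if the K_3 on S is monochromatic.
For a fixed S, the K_3 on S has C(3, 2) = 3 edges. P[all 3 edges red] = (1/2)^3, and likewise for blue, so P[monochromatic] = 2·(1/2)^3 = 2^{1 − 3} = 1/4.
Summing: E[X] = C(16, 3) · 2^{1 − 3} = 560 · 1/4 = 140.
Numerically: E[X] ≈ 140.000.

E[X] = C(16,3)·2^(1−C(3,2)) = 140 ≈ 140.000.


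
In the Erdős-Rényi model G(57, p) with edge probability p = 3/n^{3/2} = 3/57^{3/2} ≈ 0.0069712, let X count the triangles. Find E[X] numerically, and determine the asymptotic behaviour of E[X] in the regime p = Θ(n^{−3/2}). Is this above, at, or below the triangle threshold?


Number of potential triangles: C(57, 3) = 29260.
Each occurs with probability p³ ≈ (0.0069712)³ ≈ 3.3878714e-07.
By linearity: E[X] = C(57, 3)·p³ ≈ 29260 · 3.3878714e-07 ≈ 0.00991.
Since α = 3/2 > 1, p = c/n^{3/2} = o(1/n) is below the triangle threshold p ~ 1/n. Asymptotically E[X] ~ (c³/6)·n^{3(1−α)} = (3³/6)·n^{-1.5} → 0, so by Markov's inequality G has no triangles w.h.p.

E[X] ≈ 0.00991; in regime p = Θ(1/n^{3/2}) E[X] tends to 0 (below the triangle threshold p ~ 1/n).


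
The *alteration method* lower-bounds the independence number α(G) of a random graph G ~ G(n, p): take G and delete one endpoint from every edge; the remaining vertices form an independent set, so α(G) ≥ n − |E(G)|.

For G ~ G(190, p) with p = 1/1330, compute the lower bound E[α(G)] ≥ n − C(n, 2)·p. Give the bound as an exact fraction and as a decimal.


E[|E(G)|] = C(190, 2)·p = 17955 · (1/1330) = 27/2.
E[α(G)] ≥ n − E[|E(G)|] = 190 − 27/2 = 353/2.
Numerically: ≈ 176.500.
(This is only a lower bound; the true E[α(G)] may be larger.)

E[α(G)] ≥ 353/2 ≈ 176.500.


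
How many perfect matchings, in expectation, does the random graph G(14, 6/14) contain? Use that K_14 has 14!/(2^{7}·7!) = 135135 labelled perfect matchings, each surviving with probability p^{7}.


K_14 has 14!/(2^{7}·7!) = 135135 labelled perfect matchings.
For each such perfect matching H, let X_H = 1 if all 7 edges of H are present in G. Then P[X_H = 1] = p^{7} = (3/7)^{7} = 2187/823543.
By linearity: E[X] = Σ_H E[X_H] = 135135 · p^{7} = 135135 · 2187/823543 = 42220035/117649.
Numerically: E[X] ≈ 358.9.

E[X] = 135135 · (3/7)^{7} = 42220035/117649 ≈ 358.9.


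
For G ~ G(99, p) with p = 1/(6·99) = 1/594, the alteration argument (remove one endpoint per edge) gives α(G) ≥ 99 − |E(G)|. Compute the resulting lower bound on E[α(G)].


E[|E(G)|] = C(99, 2)·p = 4851 · (1/594) = 49/6.
E[α(G)] ≥ n − E[|E(G)|] = 99 − 49/6 = 545/6.
Numerically: ≈ 90.83333.
(This is only a lower bound; the true E[α(G)] may be larger.)

E[α(G)] ≥ 545/6 ≈ 90.83333.


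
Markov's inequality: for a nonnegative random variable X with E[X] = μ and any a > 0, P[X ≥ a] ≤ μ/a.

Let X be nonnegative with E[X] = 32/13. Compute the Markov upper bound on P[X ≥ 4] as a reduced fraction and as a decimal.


μ = E[X] = 32/13, a = 4.
Markov: P[X ≥ 4] ≤ μ/a = (32/13)/4 = 8/13.
Numerically: ≈ 0.615385.
(Since a = 4 > μ = 2.461538, the bound 8/13 is < 1 and informative.)

P[X ≥ 4] ≤ 8/13 ≈ 0.615385.


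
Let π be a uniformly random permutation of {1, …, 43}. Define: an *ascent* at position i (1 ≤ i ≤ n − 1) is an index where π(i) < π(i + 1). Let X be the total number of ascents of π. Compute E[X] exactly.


Write X = Σ X_I over i = 1, …, 42, with X_I the indicator of one ascent.
There are 42 indicators.
For each fixed i, the pair (π(i), π(i+1)) is a uniformly random ordered pair of distinct values from {1, …, 43}; by symmetry P[π(i) < π(i+1)] = 1/2.
By linearity: E[X] = 42 · (1/2) = (43 − 1) · (1/2) = 21 ≈ 21.000000.

E[X] = 21 = 21.000000.


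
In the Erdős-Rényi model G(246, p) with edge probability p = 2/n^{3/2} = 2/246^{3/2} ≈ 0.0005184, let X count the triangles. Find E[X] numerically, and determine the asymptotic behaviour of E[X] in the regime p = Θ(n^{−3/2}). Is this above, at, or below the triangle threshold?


Number of potential triangles: C(246, 3) = 2450980.
Each occurs with probability p³ ≈ (0.0005184)³ ≈ 1.392778e-10.
By linearity: E[X] = C(246, 3)·p³ ≈ 2450980 · 1.392778e-10 ≈ 0.0003.
Since α = 3/2 > 1, p = c/n^{3/2} = o(1/n) is below the triangle threshold p ~ 1/n. Asymptotically E[X] ~ (c³/6)·n^{3(1−α)} = (2³/6)·n^{-1.5} → 0, so by Markov's inequality G has no triangles w.h.p.

E[X] ≈ 0.0003; in regime p = Θ(1/n^{3/2}) E[X] tends to 0 (below the triangle threshold p ~ 1/n).


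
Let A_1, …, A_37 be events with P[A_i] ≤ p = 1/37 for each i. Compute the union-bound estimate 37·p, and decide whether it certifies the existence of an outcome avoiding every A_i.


Union bound: P[∪_{i=1}^{37} A_i] ≤ Σ_i P[A_i] ≤ 37·p = 37·(1/37) = 1.
Numerically: 1 ≈ 1.000.
Is 1 < 1? NO.
Since the bound 1 is ≥ 1, the union bound is uninformative here; it does NOT by itself certify existence.

37·p = 1 ≈ 1.000; existence NOT certified by the union bound.


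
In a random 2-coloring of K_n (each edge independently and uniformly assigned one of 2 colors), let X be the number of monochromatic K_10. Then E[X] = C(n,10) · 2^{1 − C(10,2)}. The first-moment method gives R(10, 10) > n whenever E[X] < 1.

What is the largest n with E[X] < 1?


We need C(n, 10) · 2^{1 − 45} < 1, i.e. C(n, 10) < 2^{45 − 1} = 17592186044416.
Check values of n near the boundary:
  n = 96: C(96, 10) = 11279926456656; 11279926456656 < 17592186044416? YES
  n = 97: C(97, 10) = 12576469727536; 12576469727536 < 17592186044416? YES
  n = 98: C(98, 10) = 14005614014756; 14005614014756 < 17592186044416? YES
  n = 99: C(99, 10) = 15579278510796; 15579278510796 < 17592186044416? YES
  n = 100: C(100, 10) = 17310309456440; 17310309456440 < 17592186044416? YES
  n = 101: C(101, 10) = 19212541264840; 19212541264840 < 17592186044416? NO
The largest n with C(n, 10) < 17592186044416 is n = 100 (where E[X] = 2163788682055/2199023255552 ≈ 0.983977). Hence R(10, 10) > 100, i.e. R(10, 10) ≥ 101.

Largest n = 100; hence R(10, 10) > 100.


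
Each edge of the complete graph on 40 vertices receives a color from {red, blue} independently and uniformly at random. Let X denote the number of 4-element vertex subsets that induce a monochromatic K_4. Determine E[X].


Let X = Σ_S X_S over the C(40, 4) = 91390 subsets S of size 4, where X_S = 1 if the K_4 on S is monochromatic.
For a fixed S, the K_4 on S has C(4, 2) = 6 edges. P[all 6 edges red] = (1/2)^6, and likewise for blue, so P[monochromatic] = 2·(1/2)^6 = 2^{1 − 6} = 1/32.
Summing: E[X] = C(40, 4) · 2^{1 − 6} = 91390 · 1/32 = 45695/16.
Numerically: E[X] ≈ 2855.93750.

E[X] = C(40,4)·2^(1−C(4,2)) = 45695/16 ≈ 2855.93750.


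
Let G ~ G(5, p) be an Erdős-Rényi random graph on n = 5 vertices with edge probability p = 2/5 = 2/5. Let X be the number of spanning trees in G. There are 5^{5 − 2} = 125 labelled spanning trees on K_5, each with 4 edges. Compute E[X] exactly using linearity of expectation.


K_5 has 5^{5 − 2} = 125 labelled spanning trees.
For each such spanning tree H, let X_H = 1 if all 4 edges of H are present in G. Then P[X_H = 1] = p^{4} = (2/5)^{4} = 16/625.
By linearity of expectation: E[X] = Σ_H E[X_H] = 125 · p^{4} = 125 · 16/625 = 16/5.
Numerically: E[X] ≈ 3.2.

E[X] = 125 · (2/5)^{4} = 16/5 ≈ 3.2.


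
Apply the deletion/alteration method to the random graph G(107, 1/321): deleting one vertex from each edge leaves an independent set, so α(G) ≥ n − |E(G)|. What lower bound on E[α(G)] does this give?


E[|E(G)|] = C(107, 2)·p = 5671 · (1/321) = 53/3.
E[α(G)] ≥ n − E[|E(G)|] = 107 − 53/3 = 268/3.
Numerically: ≈ 89.333333.
(This is only a lower bound; the true E[α(G)] may be larger.)

E[α(G)] ≥ 268/3 ≈ 89.333333.


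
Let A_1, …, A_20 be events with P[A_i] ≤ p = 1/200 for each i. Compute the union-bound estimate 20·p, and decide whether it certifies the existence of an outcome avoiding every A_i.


Union bound: P[∪_{i=1}^{20} A_i] ≤ Σ_i P[A_i] ≤ 20·p = 20·(1/200) = 1/10.
Numerically: 1/10 ≈ 0.100.
Is 1/10 < 1? YES.
Since P[∪ A_i] ≤ 1/10 < 1, the complement has P[∩ A_i^c] ≥ 1 − 1/10 = 9/10 > 0, so some outcome avoids every A_i.

20·p = 1/10 ≈ 0.100; existence CERTIFIED by the union bound.


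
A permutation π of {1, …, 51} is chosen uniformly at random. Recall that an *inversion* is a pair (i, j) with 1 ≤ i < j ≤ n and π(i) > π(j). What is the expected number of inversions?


Write X = Σ X_I over the C(51, 2) = 1275 pairs i < j, with X_I the indicator of one inversion.
There are 1275 indicators.
For each fixed pair i < j, the values π(i) and π(j) are two distinct elements of {1, …, 51} in uniformly random order; by symmetry P[π(i) > π(j)] = 1/2.
By linearity: E[X] = 1275 · (1/2) = C(51, 2) · (1/2) = 1275/2 = 1275/2 ≈ 637.500.

E[X] = 1275/2 = 637.500.


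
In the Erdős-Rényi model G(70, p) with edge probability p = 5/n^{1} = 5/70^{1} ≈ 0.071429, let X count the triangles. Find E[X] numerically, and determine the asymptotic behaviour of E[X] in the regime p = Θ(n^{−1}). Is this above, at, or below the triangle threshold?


Number of potential triangles: C(70, 3) = 54740.
Each occurs with probability p³ ≈ (0.071429)³ ≈ 3.6443149e-04.
By linearity: E[X] = C(70, 3)·p³ ≈ 54740 · 3.6443149e-04 ≈ 19.94898.
Here α = 1, so p = 5/n is exactly at the triangle threshold p ~ 1/n. Asymptotically E[X] → c³/6 = 5³/6 = 125/6 ≈ 20.83333, a bounded constant. In this regime the triangle count is asymptotically Poisson(c³/6).

E[X] ≈ 19.94898; in regime p = Θ(1/n^{1}) E[X] stays bounded (at the triangle threshold p ~ 1/n).


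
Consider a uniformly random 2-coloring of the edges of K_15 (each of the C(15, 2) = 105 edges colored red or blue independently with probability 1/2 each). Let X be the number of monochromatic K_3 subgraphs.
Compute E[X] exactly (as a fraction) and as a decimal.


Let X = Σ_S X_S over the C(15, 3) = 455 subsets S of size 3, where X_S = 1 if the K_3 on S is monochromatic.
For a fixed S, the K_3 on S has C(3, 2) = 3 edges. P[all 3 edges red] = (1/2)^3, and likewise for blue, so P[monochromatic] = 2·(1/2)^3 = 2^{1 − 3} = 1/4.
By linearity: E[X] = C(15, 3) · 2^{1 − 3} = 455 · 1/4 = 455/4.
Numerically: E[X] ≈ 113.750000.

E[X] = C(15,3)·2^(1−C(3,2)) = 455/4 ≈ 113.750000.


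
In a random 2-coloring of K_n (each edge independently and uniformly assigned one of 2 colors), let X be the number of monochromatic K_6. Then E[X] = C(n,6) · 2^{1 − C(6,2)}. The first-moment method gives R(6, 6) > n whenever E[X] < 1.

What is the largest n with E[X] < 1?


We need C(n, 6) · 2^{1 − 15} < 1, i.e. C(n, 6) < 2^{15 − 1} = 16384.
Check values of n near the boundary:
  n = 12: C(12, 6) = 924; 924 < 16384? YES
  n = 13: C(13, 6) = 1716; 1716 < 16384? YES
  n = 14: C(14, 6) = 3003; 3003 < 16384? YES
  n = 15: C(15, 6) = 5005; 5005 < 16384? YES
  n = 16: C(16, 6) = 8008; 8008 < 16384? YES
  n = 17: C(17, 6) = 12376; 12376 < 16384? YES
  n = 18: C(18, 6) = 18564; 18564 < 16384? NO
  n = 19: C(19, 6) = 27132; 27132 < 16384? NO
  n = 20: C(20, 6) = 38760; 38760 < 16384? NO
The largest n with C(n, 6) < 16384 is n = 17 (where E[X] = 1547/2048 ≈ 0.7553711). Hence R(6, 6) > 17, i.e. R(6, 6) ≥ 18.

Largest n = 17; hence R(6, 6) > 17.


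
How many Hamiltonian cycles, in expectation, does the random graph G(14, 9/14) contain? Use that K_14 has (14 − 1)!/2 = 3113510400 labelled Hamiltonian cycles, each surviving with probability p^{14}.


K_14 has (14 − 1)!/2 = 3113510400 labelled Hamiltonian cycles.
For each such Hamiltonian cycle H, let X_H = 1 if all 14 edges of H are present in G. Then P[X_H = 1] = p^{14} = (9/14)^{14} = 22876792454961/11112006825558016.
By linearity of expectation: E[X] = Σ_H E[X_H] = 3113510400 · p^{14} = 3113510400 · 22876792454961/11112006825558016 = 19873641525435994725/3100448333024.
Numerically: E[X] ≈ 6.4099e+06.

E[X] = 3113510400 · (9/14)^{14} = 19873641525435994725/3100448333024 ≈ 6.4099e+06.


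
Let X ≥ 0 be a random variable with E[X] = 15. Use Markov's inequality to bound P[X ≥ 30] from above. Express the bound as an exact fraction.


μ = E[X] = 15, a = 30.
Markov: P[X ≥ 30] ≤ μ/a = (15)/30 = 1/2.
Numerically: ≈ 0.5000.
(Since a = 30 > μ = 15.0000, the bound 1/2 is < 1 and informative.)

P[X ≥ 30] ≤ 1/2 ≈ 0.5000.


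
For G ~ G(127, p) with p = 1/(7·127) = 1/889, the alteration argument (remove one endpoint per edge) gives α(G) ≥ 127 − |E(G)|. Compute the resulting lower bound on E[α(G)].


E[|E(G)|] = C(127, 2)·p = 8001 · (1/889) = 9.
E[α(G)] ≥ n − E[|E(G)|] = 127 − 9 = 118.
Numerically: ≈ 118.000000.
(This is only a lower bound; the true E[α(G)] may be larger.)

E[α(G)] ≥ 118 ≈ 118.000000.


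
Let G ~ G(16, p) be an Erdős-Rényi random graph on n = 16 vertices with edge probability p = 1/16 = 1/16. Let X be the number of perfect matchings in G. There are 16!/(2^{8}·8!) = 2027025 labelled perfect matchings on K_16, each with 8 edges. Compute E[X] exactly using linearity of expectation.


K_16 has 16!/(2^{8}·8!) = 2027025 labelled perfect matchings.
For each such perfect matching H, let X_H = 1 if all 8 edges of H are present in G. Then P[X_H = 1] = p^{8} = (1/16)^{8} = 1/4294967296.
By linearity of expectation: E[X] = Σ_H E[X_H] = 2027025 · p^{8} = 2027025 · 1/4294967296 = 2027025/4294967296.
Numerically: E[X] ≈ 0.000472.

E[X] = 2027025 · (1/16)^{8} = 2027025/4294967296 ≈ 0.000472.


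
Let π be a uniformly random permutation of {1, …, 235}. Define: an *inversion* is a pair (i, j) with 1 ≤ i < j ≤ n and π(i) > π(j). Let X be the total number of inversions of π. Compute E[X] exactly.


Write X = Σ X_I over the C(235, 2) = 27495 pairs i < j, with X_I the indicator of one inversion.
There are 27495 indicators.
For each fixed pair i < j, the values π(i) and π(j) are two distinct elements of {1, …, 235} in uniformly random order; by symmetry P[π(i) > π(j)] = 1/2.
By linearity: E[X] = 27495 · (1/2) = C(235, 2) · (1/2) = 27495/2 = 27495/2 ≈ 13747.5000.

E[X] = 27495/2 = 13747.5000.


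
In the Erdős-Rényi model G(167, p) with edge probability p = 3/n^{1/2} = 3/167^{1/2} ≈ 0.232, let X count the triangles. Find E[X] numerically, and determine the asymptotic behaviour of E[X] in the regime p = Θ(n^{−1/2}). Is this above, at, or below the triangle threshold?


Number of potential triangles: C(167, 3) = 762355.
Each occurs with probability p³ ≈ (0.232)³ ≈ 1.25109e-02.
By linearity: E[X] = C(167, 3)·p³ ≈ 762355 · 1.25109e-02 ≈ 9537.758.
Since α = 1/2 < 1, p = c/n^{1/2} ≫ 1/n is above the triangle threshold p ~ 1/n. Asymptotically E[X] ~ (c³/6)·n^{3(1−α)} = (3³/6)·n^{1.5} → ∞; triangles are abundant w.h.p.

E[X] ≈ 9537.758; in regime p = Θ(1/n^{1/2}) E[X] diverges (above the triangle threshold p ~ 1/n).


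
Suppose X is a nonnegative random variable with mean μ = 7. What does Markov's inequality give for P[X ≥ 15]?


μ = E[X] = 7, a = 15.
Markov: P[X ≥ 15] ≤ μ/a = (7)/15 = 7/15.
Numerically: ≈ 0.466667.
(Since a = 15 > μ = 7.000000, the bound 7/15 is < 1 and informative.)

P[X ≥ 15] ≤ 7/15 ≈ 0.466667.


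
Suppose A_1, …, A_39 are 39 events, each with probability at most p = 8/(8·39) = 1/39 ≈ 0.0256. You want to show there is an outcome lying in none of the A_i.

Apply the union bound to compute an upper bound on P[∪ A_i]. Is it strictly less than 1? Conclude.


Union bound: P[∪_{i=1}^{39} A_i] ≤ Σ_i P[A_i] ≤ 39·p = 39·(1/39) = 1.
Numerically: 1 ≈ 1.0000.
Is 1 < 1? NO.
Since the bound 1 is ≥ 1, the union bound is uninformative here; it does NOT by itself certify existence.

39·p = 1 ≈ 1.0000; existence NOT certified by the union bound.


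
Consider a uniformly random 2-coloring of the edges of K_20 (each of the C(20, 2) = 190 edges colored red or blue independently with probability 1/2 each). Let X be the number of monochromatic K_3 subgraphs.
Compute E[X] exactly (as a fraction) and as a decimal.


Let X = Σ_S X_S over the C(20, 3) = 1140 subsets S of size 3, where X_S = 1 if the K_3 on S is monochromatic.
For a fixed S, the K_3 on S has C(3, 2) = 3 edges. P[all 3 edges red] = (1/2)^3, and likewise for blue, so P[monochromatic] = 2·(1/2)^3 = 2^{1 − 3} = 1/4.
Summing: E[X] = C(20, 3) · 2^{1 − 3} = 1140 · 1/4 = 285.
Numerically: E[X] ≈ 285.000.

E[X] = C(20,3)·2^(1−C(3,2)) = 285 ≈ 285.000.


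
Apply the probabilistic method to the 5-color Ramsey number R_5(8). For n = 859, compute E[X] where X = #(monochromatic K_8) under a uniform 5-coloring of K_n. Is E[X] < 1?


E[X] = C(859, 8) · 5^{1 − 28} = 7115855595170747139 · 5^{−27} = 7115855595170747139/7450580596923828125.
As a reduced fraction: E[X] = 7115855595170747139/7450580596923828125 ≈ 0.9551.
Is E[X] < 1? YES.
Since E[X] < 1, there exists a 5-coloring of K_{859} with no monochromatic K_8; hence R_5(8) > 859.

E[X] = 7115855595170747139/7450580596923828125 ≈ 0.9551; E[X] < 1, so R_5(8) > 859.


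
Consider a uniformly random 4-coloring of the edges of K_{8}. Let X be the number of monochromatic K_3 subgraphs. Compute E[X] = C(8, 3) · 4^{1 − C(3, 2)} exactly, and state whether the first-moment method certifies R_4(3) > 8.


E[X] = C(8, 3) · 4^{1 − 3} = 56 · 4^{−2} = 56/16.
As a reduced fraction: E[X] = 7/2 ≈ 3.500000.
Is E[X] < 1? NO.
Since E[X] ≥ 1, the first-moment bound is inconclusive at n = 8; it does NOT by itself certify R_4(3) > 8.

E[X] = 7/2 ≈ 3.500000; E[X] ≥ 1; first-moment method inconclusive here.


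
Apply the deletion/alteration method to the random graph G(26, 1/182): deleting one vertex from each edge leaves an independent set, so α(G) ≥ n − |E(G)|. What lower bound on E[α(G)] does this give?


E[|E(G)|] = C(26, 2)·p = 325 · (1/182) = 25/14.
E[α(G)] ≥ n − E[|E(G)|] = 26 − 25/14 = 339/14.
Numerically: ≈ 24.214.
(This is only a lower bound; the true E[α(G)] may be larger.)

E[α(G)] ≥ 339/14 ≈ 24.214.


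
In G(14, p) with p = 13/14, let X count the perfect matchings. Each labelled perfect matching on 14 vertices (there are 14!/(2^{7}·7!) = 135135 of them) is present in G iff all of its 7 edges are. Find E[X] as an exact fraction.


K_14 has 14!/(2^{7}·7!) = 135135 labelled perfect matchings.
For each such perfect matching H, let X_H = 1 if all 7 edges of H are present in G. Then P[X_H = 1] = p^{7} = (13/14)^{7} = 62748517/105413504.
Summing the indicators: E[X] = Σ_H E[X_H] = 135135 · p^{7} = 135135 · 62748517/105413504 = 1211360120685/15059072.
Numerically: E[X] ≈ 8.044e+04.

E[X] = 135135 · (13/14)^{7} = 1211360120685/15059072 ≈ 8.044e+04.


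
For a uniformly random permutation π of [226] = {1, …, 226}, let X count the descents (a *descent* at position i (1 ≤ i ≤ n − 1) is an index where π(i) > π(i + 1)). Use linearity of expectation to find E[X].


Write X = Σ X_I over i = 1, …, 225, with X_I the indicator of one descent.
There are 225 indicators.
For each fixed i, the pair (π(i), π(i+1)) is a uniformly random ordered pair of distinct values from {1, …, 226}; by symmetry P[π(i) > π(i+1)] = 1/2.
By linearity: E[X] = 225 · (1/2) = (226 − 1) · (1/2) = 225/2 ≈ 112.5000.

E[X] = 225/2 = 112.5000.


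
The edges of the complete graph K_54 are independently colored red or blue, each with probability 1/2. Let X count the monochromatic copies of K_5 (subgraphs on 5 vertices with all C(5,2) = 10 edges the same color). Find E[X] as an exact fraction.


Let X = Σ_S X_S over the C(54, 5) = 3162510 subsets S of size 5, where X_S = 1 if the K_5 on S is monochromatic.
For a fixed S, the K_5 on S has C(5, 2) = 10 edges. P[all 10 edges red] = (1/2)^10, and likewise for blue, so P[monochromatic] = 2·(1/2)^10 = 2^{1 − 10} = 1/512.
By linearity of expectation: E[X] = C(54, 5) · 2^{1 − 10} = 3162510 · 1/512 = 1581255/256.
Numerically: E[X] ≈ 6176.777.

E[X] = C(54,5)·2^(1−C(5,2)) = 1581255/256 ≈ 6176.777.


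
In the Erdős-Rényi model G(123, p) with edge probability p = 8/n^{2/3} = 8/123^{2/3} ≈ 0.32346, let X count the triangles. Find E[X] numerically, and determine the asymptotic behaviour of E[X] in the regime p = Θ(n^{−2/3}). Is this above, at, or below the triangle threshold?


Number of potential triangles: C(123, 3) = 302621.
Each occurs with probability p³ ≈ (0.32346)³ ≈ 3.38422896e-02.
By linearity: E[X] = C(123, 3)·p³ ≈ 302621 · 3.38422896e-02 ≈ 10241.387534.
Since α = 2/3 < 1, p = c/n^{2/3} ≫ 1/n is above the triangle threshold p ~ 1/n. Asymptotically E[X] ~ (c³/6)·n^{3(1−α)} = (8³/6)·n^{1} → ∞; triangles are abundant w.h.p.

E[X] ≈ 10241.387534; in regime p = Θ(1/n^{2/3}) E[X] diverges (above the triangle threshold p ~ 1/n).
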